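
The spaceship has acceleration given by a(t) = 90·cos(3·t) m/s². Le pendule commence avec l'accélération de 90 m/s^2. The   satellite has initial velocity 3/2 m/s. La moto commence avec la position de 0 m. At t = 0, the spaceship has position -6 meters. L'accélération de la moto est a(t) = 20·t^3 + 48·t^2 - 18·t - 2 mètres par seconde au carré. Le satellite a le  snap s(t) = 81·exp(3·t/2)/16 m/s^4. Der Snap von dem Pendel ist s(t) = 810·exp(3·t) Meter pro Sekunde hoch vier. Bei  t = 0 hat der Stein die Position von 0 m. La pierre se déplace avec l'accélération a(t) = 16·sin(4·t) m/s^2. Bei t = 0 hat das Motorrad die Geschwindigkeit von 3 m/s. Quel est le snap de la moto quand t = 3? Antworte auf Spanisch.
Debemos derivar nuestra ecuación de la aceleración a(t) = 20·t^3 + 48·t^2 - 18·t - 2 2 veces. Tomando d/dt de a(t), encontramos j(t) = 60·t^2 + 96·t - 18. Tomando d/dt de j(t), encontramos s(t) = 120·t + 96. Tenemos el snap s(t) = 120·t + 96. Sustituyendo t = 3: s(3) = 456.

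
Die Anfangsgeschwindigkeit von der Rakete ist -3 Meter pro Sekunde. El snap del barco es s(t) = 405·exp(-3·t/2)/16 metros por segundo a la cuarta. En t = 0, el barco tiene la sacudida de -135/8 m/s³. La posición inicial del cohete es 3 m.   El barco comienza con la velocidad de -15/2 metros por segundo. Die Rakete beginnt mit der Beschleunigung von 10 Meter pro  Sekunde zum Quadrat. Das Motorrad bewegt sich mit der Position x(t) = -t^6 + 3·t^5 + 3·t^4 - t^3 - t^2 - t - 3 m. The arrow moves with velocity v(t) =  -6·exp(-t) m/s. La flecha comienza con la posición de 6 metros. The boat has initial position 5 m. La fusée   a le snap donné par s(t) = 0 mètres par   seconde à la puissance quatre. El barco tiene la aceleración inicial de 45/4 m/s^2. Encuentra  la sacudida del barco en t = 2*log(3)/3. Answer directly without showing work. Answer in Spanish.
j(2*log(3)/3) = -45/8.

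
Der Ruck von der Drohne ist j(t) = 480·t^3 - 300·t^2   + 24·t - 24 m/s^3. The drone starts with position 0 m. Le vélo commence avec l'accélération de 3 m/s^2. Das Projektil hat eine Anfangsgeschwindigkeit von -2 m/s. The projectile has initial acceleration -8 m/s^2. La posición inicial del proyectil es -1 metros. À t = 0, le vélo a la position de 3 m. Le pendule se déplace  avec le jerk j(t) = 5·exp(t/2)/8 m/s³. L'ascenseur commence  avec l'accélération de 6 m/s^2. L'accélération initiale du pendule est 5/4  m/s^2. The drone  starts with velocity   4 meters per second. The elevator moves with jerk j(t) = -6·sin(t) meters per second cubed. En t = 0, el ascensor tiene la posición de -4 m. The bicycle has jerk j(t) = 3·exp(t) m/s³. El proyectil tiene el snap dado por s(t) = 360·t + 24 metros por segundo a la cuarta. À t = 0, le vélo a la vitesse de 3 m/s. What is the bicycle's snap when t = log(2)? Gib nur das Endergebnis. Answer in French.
Le snap à t = log(2) est s = 6.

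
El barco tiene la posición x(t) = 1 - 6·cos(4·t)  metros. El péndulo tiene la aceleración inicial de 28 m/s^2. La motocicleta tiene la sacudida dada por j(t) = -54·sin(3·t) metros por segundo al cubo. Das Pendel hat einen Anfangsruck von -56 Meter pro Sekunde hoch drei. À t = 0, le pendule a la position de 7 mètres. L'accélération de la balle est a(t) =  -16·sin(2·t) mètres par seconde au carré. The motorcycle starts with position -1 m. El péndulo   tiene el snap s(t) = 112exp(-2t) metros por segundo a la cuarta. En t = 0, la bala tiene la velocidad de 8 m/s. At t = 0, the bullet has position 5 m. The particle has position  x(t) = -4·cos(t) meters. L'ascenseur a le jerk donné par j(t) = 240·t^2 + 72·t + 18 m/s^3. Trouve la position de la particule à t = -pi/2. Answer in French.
Nous avons la position x(t) = -4·cos(t). En substituant t = -pi/2: x(-pi/2) = 0.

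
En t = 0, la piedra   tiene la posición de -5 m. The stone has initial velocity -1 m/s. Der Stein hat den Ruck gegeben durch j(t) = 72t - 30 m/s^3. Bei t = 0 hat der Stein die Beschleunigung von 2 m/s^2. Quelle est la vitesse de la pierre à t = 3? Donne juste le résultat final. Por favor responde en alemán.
Die Antwort ist 194.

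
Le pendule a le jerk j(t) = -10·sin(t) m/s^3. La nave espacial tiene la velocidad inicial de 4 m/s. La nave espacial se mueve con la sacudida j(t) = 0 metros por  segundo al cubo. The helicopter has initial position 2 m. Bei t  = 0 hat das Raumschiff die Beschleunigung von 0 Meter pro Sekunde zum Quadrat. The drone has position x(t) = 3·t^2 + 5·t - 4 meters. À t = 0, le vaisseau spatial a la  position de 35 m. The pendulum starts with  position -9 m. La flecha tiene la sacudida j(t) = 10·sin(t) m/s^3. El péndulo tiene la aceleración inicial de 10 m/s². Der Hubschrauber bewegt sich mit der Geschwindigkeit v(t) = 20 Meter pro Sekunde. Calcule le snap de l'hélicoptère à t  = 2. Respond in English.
We must differentiate our velocity equation v(t) = 20 3 times. The derivative of velocity gives acceleration: a(t) = 0. Differentiating acceleration, we get jerk: j(t) = 0. The derivative of jerk gives snap: s(t) = 0. From the given snap equation s(t) = 0, we substitute t = 2 to get s = 0.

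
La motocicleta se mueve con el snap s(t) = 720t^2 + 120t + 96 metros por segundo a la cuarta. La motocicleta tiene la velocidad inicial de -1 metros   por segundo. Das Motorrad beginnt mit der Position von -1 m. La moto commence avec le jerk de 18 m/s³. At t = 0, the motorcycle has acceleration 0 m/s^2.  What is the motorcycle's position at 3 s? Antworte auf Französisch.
Nous devons trouver l'intégrale de notre équation du snap s(t) = 720·t^2 + 120·t + 96 4 fois. La primitive du snap est le jerk. En utilisant j(0) = 18, nous obtenons j(t) = 240·t^3 + 60·t^2 + 96·t + 18. En intégrant le jerk et en utilisant la condition initiale a(0) = 0, nous obtenons a(t) = 2·t·(30·t^3 + 10·t^2 + 24·t + 9). La primitive de l'accélération est la vitesse. En utilisant v(0) = -1, nous obtenons v(t) = 12·t^5 + 5·t^4 + 16·t^3 + 9·t^2 - 1. En intégrant la vitesse et en utilisant la condition initiale x(0) = -1, nous obtenons x(t) = 2·t^6 + t^5 + 4·t^4 + 3·t^3 - t - 1. En utilisant x(t) = 2·t^6 + t^5 + 4·t^4 + 3·t^3 - t - 1 et en substituant t = 3, nous trouvons x = 2102.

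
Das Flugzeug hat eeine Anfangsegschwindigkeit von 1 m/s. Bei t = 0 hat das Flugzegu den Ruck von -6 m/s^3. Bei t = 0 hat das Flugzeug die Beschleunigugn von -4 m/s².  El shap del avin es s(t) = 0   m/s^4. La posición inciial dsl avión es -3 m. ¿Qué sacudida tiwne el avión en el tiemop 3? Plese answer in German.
Wir müssen unsere Gleichung für den Snap s(t) = 0 1-mal integrieren. Das Integral von dem Snap ist der Ruck. Mit j(0) = -6 erhalten wir j(t) = -6. Wir haben den Ruck j(t) = -6. Durch Einsetzen von t = 3: j(3) = -6.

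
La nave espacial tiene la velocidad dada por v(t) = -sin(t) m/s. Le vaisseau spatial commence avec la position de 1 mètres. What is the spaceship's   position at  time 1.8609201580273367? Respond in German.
Wir müssen die Stammfunktion unserer Gleichung für die Geschwindigkeit v(t) = -sin(t) 1-mal finden. Das Integral von der Geschwindigkeit, mit x(0) = 1, ergibt die Position: x(t) = cos(t). Mit x(t) = cos(t) und Einsetzen von t = 1.8609201580273367, finden wir x = -0.286070883432195.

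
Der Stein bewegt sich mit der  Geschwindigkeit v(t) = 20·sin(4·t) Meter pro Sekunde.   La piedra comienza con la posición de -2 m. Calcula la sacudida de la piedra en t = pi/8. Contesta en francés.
En partant de la vitesse v(t) = 20·sin(4·t), nous prenons 2 dérivées. En dérivant la vitesse, nous obtenons l'accélération: a(t) = 80·cos(4·t). La dérivée de l'accélération donne le jerk: j(t) = -320·sin(4·t). En utilisant j(t) = -320·sin(4·t) et en substituant t = pi/8, nous trouvons j = -320.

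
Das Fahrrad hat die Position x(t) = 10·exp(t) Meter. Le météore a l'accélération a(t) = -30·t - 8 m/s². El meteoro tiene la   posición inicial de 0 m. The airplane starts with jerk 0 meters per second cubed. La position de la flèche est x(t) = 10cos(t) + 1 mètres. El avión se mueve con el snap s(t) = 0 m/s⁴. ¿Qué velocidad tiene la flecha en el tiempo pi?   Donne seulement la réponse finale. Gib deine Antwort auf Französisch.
La vitesse à t = pi est v = 0.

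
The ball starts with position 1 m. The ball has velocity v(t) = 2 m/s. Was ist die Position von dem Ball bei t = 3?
Um dies zu lösen, müssen wir 1 Integral unserer Gleichung für die Geschwindigkeit v(t) = 2 finden. Mit ∫v(t)dt und Anwendung von x(0) = 1, finden wir x(t) = 2·t + 1. Aus der Gleichung für die Position x(t) = 2·t + 1, setzen wir t = 3 ein und erhalten x = 7.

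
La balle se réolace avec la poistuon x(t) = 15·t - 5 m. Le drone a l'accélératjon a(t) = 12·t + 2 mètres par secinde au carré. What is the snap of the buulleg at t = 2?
To solve this, we need to take 4 derivatives of our position equation x(t) = 15·t - 5. Differentiating position, we get velocity: v(t) = 15. Differentiating velocity, we get acceleration: a(t) = 0. Taking d/dt of a(t), we find j(t) = 0. The derivative of jerk gives snap: s(t) = 0. We have snap s(t) = 0. Substituting t = 2: s(2) = 0.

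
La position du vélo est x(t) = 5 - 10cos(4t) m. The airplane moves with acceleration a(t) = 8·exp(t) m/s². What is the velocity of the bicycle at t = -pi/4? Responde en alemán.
Wir müssen unsere Gleichung für die Position x(t) = 5 - 10·cos(4·t) 1-mal ableiten. Mit d/dt von x(t) finden wir v(t) = 40·sin(4·t). Aus der Gleichung für die Geschwindigkeit v(t) = 40·sin(4·t), setzen wir t = -pi/4 ein und erhalten v = 0.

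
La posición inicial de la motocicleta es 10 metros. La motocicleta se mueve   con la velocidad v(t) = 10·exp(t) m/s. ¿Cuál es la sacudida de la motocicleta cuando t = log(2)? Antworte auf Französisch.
Pour résoudre ceci, nous devons prendre 2 dérivées de notre équation de la vitesse v(t) = 10·exp(t). La dérivée de la vitesse donne l'accélération: a(t) = 10·exp(t). En prenant d/dt de a(t), nous trouvons j(t) = 10·exp(t). En utilisant j(t) = 10·exp(t) et en substituant t = log(2), nous trouvons j = 20.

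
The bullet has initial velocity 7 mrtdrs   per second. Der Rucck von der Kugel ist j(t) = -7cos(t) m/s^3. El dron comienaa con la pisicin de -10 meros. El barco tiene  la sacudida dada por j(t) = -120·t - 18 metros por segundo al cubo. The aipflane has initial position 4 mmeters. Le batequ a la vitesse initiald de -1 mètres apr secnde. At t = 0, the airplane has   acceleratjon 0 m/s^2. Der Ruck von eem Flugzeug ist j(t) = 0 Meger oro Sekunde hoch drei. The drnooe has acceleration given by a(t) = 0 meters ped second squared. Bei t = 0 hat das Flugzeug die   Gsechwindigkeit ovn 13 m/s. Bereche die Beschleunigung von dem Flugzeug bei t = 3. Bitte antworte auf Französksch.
En partant du jerk j(t) = 0, nous prenons 1 primitive. En prenant ∫j(t)dt et en appliquant a(0) = 0, nous trouvons a(t) = 0. En utilisant a(t) = 0 et en substituant t = 3, nous trouvons a = 0.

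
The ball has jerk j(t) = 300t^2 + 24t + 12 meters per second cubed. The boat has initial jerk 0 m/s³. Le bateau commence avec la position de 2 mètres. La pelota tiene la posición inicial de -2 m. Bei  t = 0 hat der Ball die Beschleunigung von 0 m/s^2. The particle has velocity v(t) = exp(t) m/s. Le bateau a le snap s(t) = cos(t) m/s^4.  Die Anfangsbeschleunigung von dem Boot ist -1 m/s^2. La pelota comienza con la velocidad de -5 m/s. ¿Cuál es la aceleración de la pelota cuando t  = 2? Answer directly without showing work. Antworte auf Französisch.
À t = 2, a = 872.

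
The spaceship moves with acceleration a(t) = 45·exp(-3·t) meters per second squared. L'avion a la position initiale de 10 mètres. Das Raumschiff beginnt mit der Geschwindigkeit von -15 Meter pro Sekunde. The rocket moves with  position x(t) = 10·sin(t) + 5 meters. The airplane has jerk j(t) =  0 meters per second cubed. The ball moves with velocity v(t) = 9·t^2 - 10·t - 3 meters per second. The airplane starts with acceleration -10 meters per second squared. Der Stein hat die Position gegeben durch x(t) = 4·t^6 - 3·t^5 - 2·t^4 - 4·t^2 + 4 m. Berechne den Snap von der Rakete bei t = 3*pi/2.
Wir müssen unsere Gleichung für die Position x(t) = 10·sin(t) + 5 4-mal ableiten. Die Ableitung von der Position ergibt die Geschwindigkeit: v(t) = 10·cos(t). Durch Ableiten von der Geschwindigkeit erhalten wir die Beschleunigung: a(t) = -10·sin(t). Die Ableitung von der Beschleunigung ergibt den Ruck: j(t) = -10·cos(t). Mit d/dt von j(t) finden wir s(t) = 10·sin(t). Wir haben den Snap s(t) = 10·sin(t). Durch Einsetzen von t = 3*pi/2: s(3*pi/2) = -10.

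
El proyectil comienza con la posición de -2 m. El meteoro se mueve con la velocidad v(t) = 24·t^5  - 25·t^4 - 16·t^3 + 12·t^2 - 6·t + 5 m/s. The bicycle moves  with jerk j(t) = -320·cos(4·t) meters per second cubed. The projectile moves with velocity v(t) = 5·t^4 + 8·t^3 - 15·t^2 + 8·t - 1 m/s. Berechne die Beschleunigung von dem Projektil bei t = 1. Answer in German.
Um dies zu lösen, müssen wir 1 Ableitung unserer Gleichung für die Geschwindigkeit v(t) = 5·t^4 + 8·t^3 - 15·t^2 + 8·t - 1 nehmen. Durch Ableiten von der Geschwindigkeit erhalten wir die Beschleunigung: a(t) = 20·t^3 + 24·t^2 - 30·t + 8. Wir haben die Beschleunigung a(t) = 20·t^3 + 24·t^2 - 30·t + 8. Durch Einsetzen von t = 1: a(1) = 22.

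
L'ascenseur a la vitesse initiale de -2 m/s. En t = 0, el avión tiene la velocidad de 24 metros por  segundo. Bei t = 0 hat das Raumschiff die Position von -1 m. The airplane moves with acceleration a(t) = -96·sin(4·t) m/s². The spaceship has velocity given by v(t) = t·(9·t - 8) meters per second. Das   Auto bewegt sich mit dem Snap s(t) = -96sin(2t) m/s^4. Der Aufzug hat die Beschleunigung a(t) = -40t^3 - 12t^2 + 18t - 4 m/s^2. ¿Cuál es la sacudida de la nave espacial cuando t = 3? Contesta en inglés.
To solve this, we need to take 2 derivatives of our velocity equation v(t) = t·(9·t - 8). Taking d/dt of v(t), we find a(t) = 18·t - 8. The derivative of acceleration gives jerk: j(t) = 18. Using j(t) = 18 and substituting t = 3, we find j = 18.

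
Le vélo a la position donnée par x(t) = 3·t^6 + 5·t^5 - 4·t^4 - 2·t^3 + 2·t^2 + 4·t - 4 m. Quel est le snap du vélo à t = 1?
Nous devons dériver notre équation de la position x(t) = 3·t^6 + 5·t^5 - 4·t^4 - 2·t^3 + 2·t^2 + 4·t - 4 4 fois. En prenant d/dt de x(t), nous trouvons v(t) = 18·t^5 + 25·t^4 - 16·t^3 - 6·t^2 + 4·t + 4. En dérivant la vitesse, nous obtenons l'accélération: a(t) = 90·t^4 + 100·t^3 - 48·t^2 - 12·t + 4. En prenant d/dt de a(t), nous trouvons j(t) = 360·t^3 + 300·t^2 - 96·t - 12. En prenant d/dt de j(t), nous trouvons s(t) = 1080·t^2 + 600·t - 96. De l'équation du snap s(t) = 1080·t^2 + 600·t - 96, nous substituons t = 1 pour obtenir s = 1584.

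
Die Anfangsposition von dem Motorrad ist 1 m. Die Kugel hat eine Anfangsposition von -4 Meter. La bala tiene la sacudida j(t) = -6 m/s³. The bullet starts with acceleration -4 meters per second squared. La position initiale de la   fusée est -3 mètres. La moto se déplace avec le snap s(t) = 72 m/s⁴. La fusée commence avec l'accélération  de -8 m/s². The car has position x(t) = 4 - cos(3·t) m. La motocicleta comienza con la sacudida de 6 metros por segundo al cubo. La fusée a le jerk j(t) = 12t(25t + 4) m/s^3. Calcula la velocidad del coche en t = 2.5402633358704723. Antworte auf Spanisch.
Partiendo de la posición x(t) = 4 - cos(3·t), tomamos 1 derivada. La derivada de la posición da la velocidad: v(t) = 3·sin(3·t). De la ecuación de la velocidad v(t) = 3·sin(3·t), sustituimos t = 2.5402633358704723 para obtener v = 2.91880145416359.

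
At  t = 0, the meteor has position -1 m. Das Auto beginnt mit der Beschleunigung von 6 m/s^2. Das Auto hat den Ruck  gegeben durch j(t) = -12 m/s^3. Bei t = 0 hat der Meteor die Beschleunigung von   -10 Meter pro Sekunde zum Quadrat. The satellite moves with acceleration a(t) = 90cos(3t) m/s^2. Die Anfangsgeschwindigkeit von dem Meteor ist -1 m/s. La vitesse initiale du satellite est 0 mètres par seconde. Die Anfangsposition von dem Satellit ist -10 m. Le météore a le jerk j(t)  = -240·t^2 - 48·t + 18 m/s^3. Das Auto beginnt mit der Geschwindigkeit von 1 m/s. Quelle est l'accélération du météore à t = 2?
Pour résoudre ceci, nous devons prendre 1 intégrale de notre équation du jerk j(t) = -240·t^2 - 48·t + 18. En intégrant le jerk et en utilisant la condition initiale a(0) = -10, nous obtenons a(t) = -80·t^3 - 24·t^2 + 18·t - 10. De l'équation de l'accélération a(t) = -80·t^3 - 24·t^2 + 18·t - 10, nous substituons t = 2 pour obtenir a = -710.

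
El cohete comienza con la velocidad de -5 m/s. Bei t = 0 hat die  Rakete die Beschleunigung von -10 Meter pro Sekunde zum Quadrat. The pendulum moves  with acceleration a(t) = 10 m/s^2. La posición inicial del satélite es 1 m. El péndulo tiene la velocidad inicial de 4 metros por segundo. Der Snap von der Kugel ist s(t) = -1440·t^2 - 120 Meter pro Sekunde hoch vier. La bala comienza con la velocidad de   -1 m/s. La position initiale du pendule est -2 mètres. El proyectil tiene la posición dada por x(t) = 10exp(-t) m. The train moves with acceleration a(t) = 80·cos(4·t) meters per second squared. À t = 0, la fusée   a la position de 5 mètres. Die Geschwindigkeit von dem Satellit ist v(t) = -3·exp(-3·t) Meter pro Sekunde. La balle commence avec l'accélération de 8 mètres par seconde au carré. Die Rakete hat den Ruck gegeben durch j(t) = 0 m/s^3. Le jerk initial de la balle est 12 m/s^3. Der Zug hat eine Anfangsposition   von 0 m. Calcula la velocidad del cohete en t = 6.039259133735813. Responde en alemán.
Um dies zu lösen, müssen wir 2 Integrale unserer Gleichung für den Ruck j(t) = 0 finden. Die Stammfunktion von dem Ruck, mit a(0) = -10, ergibt die Beschleunigung: a(t) = -10. Mit ∫a(t)dt und Anwendung von v(0) = -5, finden wir v(t) = -10·t - 5. Aus der Gleichung für die Geschwindigkeit v(t) = -10·t - 5, setzen wir t = 6.039259133735813 ein und erhalten v = -65.3925913373581.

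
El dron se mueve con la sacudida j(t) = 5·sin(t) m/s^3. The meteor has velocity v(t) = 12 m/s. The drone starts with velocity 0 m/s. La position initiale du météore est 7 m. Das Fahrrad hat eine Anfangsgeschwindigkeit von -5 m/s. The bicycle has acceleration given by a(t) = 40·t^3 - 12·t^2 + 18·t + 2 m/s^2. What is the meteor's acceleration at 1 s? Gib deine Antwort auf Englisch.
Starting from velocity v(t) = 12, we take 1 derivative. Taking d/dt of v(t), we find a(t) = 0. From the given acceleration equation a(t) = 0, we substitute t = 1 to get a = 0.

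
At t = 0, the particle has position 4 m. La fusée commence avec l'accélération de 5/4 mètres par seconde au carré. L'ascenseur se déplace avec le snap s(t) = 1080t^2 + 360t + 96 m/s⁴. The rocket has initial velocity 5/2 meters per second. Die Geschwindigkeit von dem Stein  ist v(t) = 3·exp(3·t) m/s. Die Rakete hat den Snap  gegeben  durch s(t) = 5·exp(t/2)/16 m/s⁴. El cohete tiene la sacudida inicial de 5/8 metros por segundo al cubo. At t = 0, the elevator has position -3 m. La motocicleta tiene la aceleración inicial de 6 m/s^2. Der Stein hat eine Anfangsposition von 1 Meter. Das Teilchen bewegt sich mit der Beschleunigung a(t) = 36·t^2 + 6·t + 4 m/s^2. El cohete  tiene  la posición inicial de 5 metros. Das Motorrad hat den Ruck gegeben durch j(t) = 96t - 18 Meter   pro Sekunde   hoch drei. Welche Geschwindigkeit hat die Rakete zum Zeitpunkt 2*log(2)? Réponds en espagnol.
Debemos encontrar la antiderivada de nuestra ecuación del snap s(t) = 5·exp(t/2)/16 3 veces. Integrando el snap y usando la condición inicial j(0) = 5/8, obtenemos j(t) = 5·exp(t/2)/8. La antiderivada de la sacudida, con a(0) = 5/4, da la aceleración: a(t) = 5·exp(t/2)/4. Tomando ∫a(t)dt y aplicando v(0) = 5/2, encontramos v(t) = 5·exp(t/2)/2. Tenemos la velocidad v(t) = 5·exp(t/2)/2. Sustituyendo t = 2*log(2): v(2*log(2)) = 5.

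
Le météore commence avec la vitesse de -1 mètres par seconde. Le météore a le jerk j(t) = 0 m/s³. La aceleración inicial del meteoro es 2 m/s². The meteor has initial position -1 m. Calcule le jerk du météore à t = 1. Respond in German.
Mit j(t) = 0 und Einsetzen von t = 1, finden wir j = 0.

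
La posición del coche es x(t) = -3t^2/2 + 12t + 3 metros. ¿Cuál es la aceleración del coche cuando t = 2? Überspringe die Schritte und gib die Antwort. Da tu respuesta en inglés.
The acceleration at t = 2 is a = -3.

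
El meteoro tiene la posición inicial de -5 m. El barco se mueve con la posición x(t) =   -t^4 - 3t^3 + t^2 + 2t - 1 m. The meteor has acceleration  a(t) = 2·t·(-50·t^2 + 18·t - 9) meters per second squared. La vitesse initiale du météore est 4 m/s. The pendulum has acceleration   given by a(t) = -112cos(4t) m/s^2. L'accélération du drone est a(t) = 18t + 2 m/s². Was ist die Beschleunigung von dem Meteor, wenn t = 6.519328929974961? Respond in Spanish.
Usando a(t) = 2·t·(-50·t^2 + 18·t - 9) y sustituyendo t = 6.519328929974961, encontramos a = -26295.5119759073.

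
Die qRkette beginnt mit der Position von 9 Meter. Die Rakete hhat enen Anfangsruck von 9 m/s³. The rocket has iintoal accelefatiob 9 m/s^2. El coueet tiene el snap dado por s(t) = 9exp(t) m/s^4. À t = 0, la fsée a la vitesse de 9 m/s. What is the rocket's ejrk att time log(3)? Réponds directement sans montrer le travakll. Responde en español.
j(log(3)) = 27.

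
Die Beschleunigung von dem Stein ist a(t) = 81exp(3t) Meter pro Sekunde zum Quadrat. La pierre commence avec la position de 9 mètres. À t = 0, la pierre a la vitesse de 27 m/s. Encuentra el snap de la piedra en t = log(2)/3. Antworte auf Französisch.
En partant de l'accélération a(t) = 81·exp(3·t), nous prenons 2 dérivées. En prenant d/dt de a(t), nous trouvons j(t) = 243·exp(3·t). En dérivant le jerk, nous obtenons le snap: s(t) = 729·exp(3·t). Nous avons le snap s(t) = 729·exp(3·t). En substituant t = log(2)/3: s(log(2)/3) = 1458.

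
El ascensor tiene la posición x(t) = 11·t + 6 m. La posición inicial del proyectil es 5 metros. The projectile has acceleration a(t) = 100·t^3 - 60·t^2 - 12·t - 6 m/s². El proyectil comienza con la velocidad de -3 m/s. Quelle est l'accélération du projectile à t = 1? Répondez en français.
De l'équation de l'accélération a(t) = 100·t^3 - 60·t^2 - 12·t - 6, nous substituons t = 1 pour obtenir a = 22.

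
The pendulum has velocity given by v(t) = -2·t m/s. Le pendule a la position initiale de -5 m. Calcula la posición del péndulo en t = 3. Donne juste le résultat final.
x(3) = -14.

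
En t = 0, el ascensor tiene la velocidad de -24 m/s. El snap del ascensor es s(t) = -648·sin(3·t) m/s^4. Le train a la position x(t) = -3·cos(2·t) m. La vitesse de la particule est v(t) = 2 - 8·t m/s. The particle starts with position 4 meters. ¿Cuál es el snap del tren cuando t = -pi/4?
Debemos derivar nuestra ecuación de la posición x(t) = -3·cos(2·t) 4 veces. Tomando d/dt de x(t), encontramos v(t) = 6·sin(2·t). Tomando d/dt de v(t), encontramos a(t) = 12·cos(2·t). Derivando la aceleración, obtenemos la sacudida: j(t) = -24·sin(2·t). Tomando d/dt de j(t), encontramos s(t) = -48·cos(2·t). Tenemos el snap s(t) = -48·cos(2·t). Sustituyendo t = -pi/4: s(-pi/4) = 0.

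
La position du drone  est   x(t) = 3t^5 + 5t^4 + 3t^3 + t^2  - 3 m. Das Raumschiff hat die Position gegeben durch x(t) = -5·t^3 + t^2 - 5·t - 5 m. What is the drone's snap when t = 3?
To solve this, we need to take 4 derivatives of our position equation x(t) = 3·t^5 + 5·t^4 + 3·t^3 + t^2 - 3. The derivative of position gives velocity: v(t) = 15·t^4 + 20·t^3 + 9·t^2 + 2·t. Taking d/dt of v(t), we find a(t) = 60·t^3 + 60·t^2 + 18·t + 2. Taking d/dt of a(t), we find j(t) = 180·t^2 + 120·t + 18. Differentiating jerk, we get snap: s(t) = 360·t + 120. From the given snap equation s(t) = 360·t + 120, we substitute t = 3 to get s = 1200.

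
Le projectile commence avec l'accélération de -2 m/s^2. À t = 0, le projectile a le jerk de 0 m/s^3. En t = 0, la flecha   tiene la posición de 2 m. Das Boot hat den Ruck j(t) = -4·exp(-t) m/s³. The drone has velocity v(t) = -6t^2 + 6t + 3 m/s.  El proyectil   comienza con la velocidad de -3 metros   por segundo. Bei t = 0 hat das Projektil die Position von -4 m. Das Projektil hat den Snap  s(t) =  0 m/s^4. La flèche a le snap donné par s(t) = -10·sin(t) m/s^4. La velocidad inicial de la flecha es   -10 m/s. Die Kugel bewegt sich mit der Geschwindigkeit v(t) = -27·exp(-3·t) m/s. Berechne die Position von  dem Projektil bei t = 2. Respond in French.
En partant du snap s(t) = 0, nous prenons 4 intégrales. La primitive du snap est le jerk. En utilisant j(0) = 0, nous obtenons j(t) = 0. L'intégrale du jerk, avec a(0) = -2, donne l'accélération: a(t) = -2. En intégrant l'accélération et en utilisant la condition initiale v(0) = -3, nous obtenons v(t) = -2·t - 3. En prenant ∫v(t)dt et en appliquant x(0) = -4, nous trouvons x(t) = -t^2 - 3·t - 4. En utilisant x(t) = -t^2 - 3·t - 4 et en substituant t = 2, nous trouvons x = -14.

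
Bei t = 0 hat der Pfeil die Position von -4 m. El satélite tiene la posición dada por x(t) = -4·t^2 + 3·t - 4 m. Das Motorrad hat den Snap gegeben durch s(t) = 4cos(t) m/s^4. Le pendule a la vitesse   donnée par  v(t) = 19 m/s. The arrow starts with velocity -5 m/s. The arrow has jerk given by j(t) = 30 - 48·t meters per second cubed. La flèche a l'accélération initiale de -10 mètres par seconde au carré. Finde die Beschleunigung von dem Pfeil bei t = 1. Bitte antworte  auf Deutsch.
Ausgehend von dem Ruck j(t) = 30 - 48·t, nehmen wir 1 Integral. Durch Integration von dem Ruck und Verwendung der Anfangsbedingung a(0) = -10, erhalten wir a(t) = -24·t^2 + 30·t - 10. Wir haben die Beschleunigung a(t) = -24·t^2 + 30·t - 10. Durch Einsetzen von t = 1: a(1) = -4.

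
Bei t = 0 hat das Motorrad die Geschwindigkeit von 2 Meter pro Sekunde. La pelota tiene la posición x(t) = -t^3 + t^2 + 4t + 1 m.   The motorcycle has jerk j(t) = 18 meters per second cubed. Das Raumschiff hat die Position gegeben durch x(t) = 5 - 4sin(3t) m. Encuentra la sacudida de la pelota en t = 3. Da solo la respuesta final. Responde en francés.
À t = 3, j = -6.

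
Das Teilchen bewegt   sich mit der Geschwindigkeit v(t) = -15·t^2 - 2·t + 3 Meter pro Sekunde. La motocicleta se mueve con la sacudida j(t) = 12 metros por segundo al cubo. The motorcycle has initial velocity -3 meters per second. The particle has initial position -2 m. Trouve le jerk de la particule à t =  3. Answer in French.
Pour résoudre ceci, nous devons prendre 2 dérivées de notre équation de la vitesse v(t) = -15·t^2 - 2·t + 3. La dérivée de la vitesse donne l'accélération: a(t) = -30·t - 2. La dérivée de l'accélération donne le jerk: j(t) = -30. De l'équation du jerk j(t) = -30, nous substituons t = 3 pour obtenir j = -30.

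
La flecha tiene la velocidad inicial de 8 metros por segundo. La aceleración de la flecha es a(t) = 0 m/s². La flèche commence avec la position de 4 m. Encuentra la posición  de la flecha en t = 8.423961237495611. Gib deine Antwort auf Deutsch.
Um dies zu lösen, müssen wir 2 Stammfunktionen unserer Gleichung für die Beschleunigung a(t) = 0 finden. Die Stammfunktion von der Beschleunigung, mit v(0) = 8, ergibt die Geschwindigkeit: v(t) = 8. Das Integral von der Geschwindigkeit ist die Position. Mit x(0) = 4 erhalten wir x(t) = 8·t + 4. Wir haben die Position x(t) = 8·t + 4. Durch Einsetzen von t = 8.423961237495611: x(8.423961237495611) = 71.3916898999649.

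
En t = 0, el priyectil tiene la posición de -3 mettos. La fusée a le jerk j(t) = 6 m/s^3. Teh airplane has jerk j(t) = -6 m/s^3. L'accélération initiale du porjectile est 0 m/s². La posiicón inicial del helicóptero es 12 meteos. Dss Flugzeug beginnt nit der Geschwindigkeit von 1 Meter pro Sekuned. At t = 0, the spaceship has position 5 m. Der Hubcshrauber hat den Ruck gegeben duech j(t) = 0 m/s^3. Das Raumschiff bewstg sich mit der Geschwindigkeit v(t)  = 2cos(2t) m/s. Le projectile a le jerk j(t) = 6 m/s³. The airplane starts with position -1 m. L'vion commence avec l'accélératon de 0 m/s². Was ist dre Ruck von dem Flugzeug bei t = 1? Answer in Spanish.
De la ecuación de la sacudida j(t) = -6, sustituimos t = 1 para obtener j = -6.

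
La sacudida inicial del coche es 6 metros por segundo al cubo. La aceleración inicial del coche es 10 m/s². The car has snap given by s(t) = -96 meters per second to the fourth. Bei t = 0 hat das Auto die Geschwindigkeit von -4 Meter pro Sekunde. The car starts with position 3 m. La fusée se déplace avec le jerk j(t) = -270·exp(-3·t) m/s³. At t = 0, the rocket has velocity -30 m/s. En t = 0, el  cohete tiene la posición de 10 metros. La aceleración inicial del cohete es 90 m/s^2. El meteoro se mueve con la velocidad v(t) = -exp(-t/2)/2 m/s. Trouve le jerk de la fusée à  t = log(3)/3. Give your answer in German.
Aus der Gleichung für den Ruck j(t) = -270·exp(-3·t), setzen wir t = log(3)/3 ein und erhalten j = -90.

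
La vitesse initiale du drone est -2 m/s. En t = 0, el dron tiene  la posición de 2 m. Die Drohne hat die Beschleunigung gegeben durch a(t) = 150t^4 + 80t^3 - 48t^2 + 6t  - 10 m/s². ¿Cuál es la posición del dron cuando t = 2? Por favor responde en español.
Para resolver esto, necesitamos tomar 2 integrales de nuestra ecuación de la aceleración a(t) = 150·t^4 + 80·t^3 - 48·t^2 + 6·t - 10. La antiderivada de la aceleración, con v(0) = -2, da la velocidad: v(t) = 30·t^5 + 20·t^4 - 16·t^3 + 3·t^2 - 10·t - 2. Tomando ∫v(t)dt y aplicando x(0) = 2, encontramos x(t) = 5·t^6 + 4·t^5 - 4·t^4 + t^3 - 5·t^2 - 2·t + 2. De la ecuación de la posición x(t) = 5·t^6 + 4·t^5 - 4·t^4 + t^3 - 5·t^2 - 2·t + 2, sustituimos t = 2 para obtener x = 370.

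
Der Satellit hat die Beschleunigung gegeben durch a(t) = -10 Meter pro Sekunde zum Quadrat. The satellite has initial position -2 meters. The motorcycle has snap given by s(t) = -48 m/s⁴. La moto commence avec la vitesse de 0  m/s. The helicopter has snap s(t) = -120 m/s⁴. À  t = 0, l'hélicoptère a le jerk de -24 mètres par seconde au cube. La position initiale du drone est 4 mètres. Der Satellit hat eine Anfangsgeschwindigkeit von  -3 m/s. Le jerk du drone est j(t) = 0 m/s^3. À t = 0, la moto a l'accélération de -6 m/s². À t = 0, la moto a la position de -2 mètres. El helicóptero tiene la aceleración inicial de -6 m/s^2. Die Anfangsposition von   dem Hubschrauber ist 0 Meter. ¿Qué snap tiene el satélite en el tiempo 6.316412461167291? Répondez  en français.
Nous devons dériver notre équation de l'accélération a(t) = -10 2 fois. En prenant d/dt de a(t), nous trouvons j(t) = 0. En dérivant le jerk, nous obtenons le snap: s(t) = 0. De l'équation du snap s(t) = 0, nous substituons t = 6.316412461167291 pour obtenir s = 0.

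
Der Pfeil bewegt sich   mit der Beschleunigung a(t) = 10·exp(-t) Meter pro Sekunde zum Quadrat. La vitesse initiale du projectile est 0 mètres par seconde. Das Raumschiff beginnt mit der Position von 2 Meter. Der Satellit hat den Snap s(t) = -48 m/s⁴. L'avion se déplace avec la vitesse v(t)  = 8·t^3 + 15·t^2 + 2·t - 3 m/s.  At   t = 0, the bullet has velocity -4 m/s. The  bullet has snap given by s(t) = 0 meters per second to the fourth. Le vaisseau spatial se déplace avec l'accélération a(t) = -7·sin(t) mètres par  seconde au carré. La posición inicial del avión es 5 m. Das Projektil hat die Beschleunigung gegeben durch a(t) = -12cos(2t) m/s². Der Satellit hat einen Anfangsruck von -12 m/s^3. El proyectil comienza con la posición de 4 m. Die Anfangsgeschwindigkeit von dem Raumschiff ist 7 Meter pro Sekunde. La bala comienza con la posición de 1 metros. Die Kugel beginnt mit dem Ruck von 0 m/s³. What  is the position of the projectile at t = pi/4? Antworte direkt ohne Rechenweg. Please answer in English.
The position at t = pi/4 is x = 1.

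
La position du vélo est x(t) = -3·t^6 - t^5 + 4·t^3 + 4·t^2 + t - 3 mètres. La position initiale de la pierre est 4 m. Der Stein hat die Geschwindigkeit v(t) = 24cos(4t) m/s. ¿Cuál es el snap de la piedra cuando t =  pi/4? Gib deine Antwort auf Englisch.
To solve this, we need to take 3 derivatives of our velocity equation v(t) = 24·cos(4·t). Differentiating velocity, we get acceleration: a(t) = -96·sin(4·t). Differentiating acceleration, we get jerk: j(t) = -384·cos(4·t). Taking d/dt of j(t), we find s(t) = 1536·sin(4·t). Using s(t) = 1536·sin(4·t) and substituting t = pi/4, we find s = 0.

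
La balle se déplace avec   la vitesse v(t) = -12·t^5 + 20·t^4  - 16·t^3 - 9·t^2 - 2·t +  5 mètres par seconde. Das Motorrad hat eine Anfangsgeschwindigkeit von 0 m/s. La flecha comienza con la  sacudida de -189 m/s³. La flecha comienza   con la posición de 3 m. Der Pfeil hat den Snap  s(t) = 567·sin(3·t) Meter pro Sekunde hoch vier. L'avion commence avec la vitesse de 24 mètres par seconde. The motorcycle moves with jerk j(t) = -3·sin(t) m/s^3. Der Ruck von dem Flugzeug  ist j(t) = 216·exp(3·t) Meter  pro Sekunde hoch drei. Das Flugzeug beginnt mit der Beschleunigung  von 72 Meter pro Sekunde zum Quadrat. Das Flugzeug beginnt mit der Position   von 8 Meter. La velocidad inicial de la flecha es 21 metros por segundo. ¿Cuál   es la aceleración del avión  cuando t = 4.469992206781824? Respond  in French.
Nous devons intégrer notre équation du jerk j(t) = 216·exp(3·t) 1 fois. L'intégrale du jerk, avec a(0) = 72, donne l'accélération: a(t) = 72·exp(3·t). En utilisant a(t) = 72·exp(3·t) et en substituant t = 4.469992206781824, nous trouvons a = 47996696.2971868.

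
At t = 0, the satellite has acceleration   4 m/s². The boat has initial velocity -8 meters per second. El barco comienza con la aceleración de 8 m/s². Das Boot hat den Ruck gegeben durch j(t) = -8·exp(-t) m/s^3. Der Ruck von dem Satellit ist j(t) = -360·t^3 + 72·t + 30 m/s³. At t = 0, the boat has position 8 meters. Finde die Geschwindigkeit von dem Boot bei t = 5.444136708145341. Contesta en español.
Debemos encontrar la integral de nuestra ecuación de la sacudida j(t) = -8·exp(-t) 2 veces. La antiderivada de la sacudida es la aceleración. Usando a(0) = 8, obtenemos a(t) = 8·exp(-t). La integral de la aceleración es la velocidad. Usando v(0) = -8, obtenemos v(t) = -8·exp(-t). Usando v(t) = -8·exp(-t) y sustituyendo t = 5.444136708145341, encontramos v = -0.0345725533855113.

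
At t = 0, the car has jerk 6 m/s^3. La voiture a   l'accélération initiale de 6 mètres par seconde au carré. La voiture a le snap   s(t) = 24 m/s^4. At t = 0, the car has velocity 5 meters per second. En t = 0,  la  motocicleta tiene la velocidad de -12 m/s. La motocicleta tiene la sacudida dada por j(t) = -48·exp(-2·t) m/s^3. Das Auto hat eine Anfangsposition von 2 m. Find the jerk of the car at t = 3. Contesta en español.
Partiendo del snap s(t) = 24, tomamos 1 antiderivada. La integral del snap, con j(0) = 6, da la sacudida: j(t) = 24·t + 6. Usando j(t) = 24·t + 6 y sustituyendo t = 3, encontramos j = 78.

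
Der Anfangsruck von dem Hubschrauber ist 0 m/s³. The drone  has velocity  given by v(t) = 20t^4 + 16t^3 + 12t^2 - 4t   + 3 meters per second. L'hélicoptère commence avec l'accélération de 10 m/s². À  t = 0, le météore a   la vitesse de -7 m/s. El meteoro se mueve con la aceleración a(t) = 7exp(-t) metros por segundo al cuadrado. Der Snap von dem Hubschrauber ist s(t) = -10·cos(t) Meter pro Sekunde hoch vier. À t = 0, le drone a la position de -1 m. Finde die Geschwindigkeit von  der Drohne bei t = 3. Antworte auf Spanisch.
Tenemos la velocidad v(t) = 20·t^4 + 16·t^3 + 12·t^2 - 4·t + 3. Sustituyendo t = 3: v(3) = 2151.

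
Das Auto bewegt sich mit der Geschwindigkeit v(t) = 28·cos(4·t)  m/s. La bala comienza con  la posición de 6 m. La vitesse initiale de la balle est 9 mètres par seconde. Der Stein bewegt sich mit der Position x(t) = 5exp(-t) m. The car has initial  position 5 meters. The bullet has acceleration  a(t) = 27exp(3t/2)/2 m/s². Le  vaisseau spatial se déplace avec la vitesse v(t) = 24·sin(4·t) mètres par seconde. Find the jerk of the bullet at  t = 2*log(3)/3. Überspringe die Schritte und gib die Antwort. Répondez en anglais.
j(2*log(3)/3) = 243/4.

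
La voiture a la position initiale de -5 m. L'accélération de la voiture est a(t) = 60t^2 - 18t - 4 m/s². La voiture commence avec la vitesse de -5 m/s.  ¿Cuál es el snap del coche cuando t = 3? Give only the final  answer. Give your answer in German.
Die Antwort ist 120.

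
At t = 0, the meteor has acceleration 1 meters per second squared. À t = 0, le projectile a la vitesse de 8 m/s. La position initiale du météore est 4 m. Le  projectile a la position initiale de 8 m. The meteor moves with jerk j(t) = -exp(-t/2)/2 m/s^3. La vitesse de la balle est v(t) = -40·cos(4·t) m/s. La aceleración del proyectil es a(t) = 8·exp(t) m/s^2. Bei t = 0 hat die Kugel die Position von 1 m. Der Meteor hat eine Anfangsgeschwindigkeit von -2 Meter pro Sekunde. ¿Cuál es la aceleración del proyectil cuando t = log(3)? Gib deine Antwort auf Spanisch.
De la ecuación de la aceleración a(t) = 8·exp(t), sustituimos t = log(3) para obtener a = 24.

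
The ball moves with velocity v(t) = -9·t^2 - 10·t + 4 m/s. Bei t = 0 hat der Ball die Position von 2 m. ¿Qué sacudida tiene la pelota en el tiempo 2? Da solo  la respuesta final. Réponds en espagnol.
En t = 2, j = -18.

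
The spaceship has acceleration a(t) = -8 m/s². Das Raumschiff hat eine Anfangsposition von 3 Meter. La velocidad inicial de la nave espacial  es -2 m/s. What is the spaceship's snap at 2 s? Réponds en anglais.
Starting from acceleration a(t) = -8, we take 2 derivatives. Differentiating acceleration, we get jerk: j(t) = 0. Taking d/dt of j(t), we find s(t) = 0. We have snap s(t) = 0. Substituting t = 2: s(2) = 0.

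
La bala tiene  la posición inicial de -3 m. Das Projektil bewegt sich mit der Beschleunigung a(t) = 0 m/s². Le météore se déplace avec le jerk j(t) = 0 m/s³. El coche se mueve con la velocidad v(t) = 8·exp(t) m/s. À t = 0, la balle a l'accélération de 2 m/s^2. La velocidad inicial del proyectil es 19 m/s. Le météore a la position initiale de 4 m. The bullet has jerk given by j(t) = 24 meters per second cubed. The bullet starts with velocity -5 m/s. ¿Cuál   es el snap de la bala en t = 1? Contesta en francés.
Pour résoudre ceci, nous devons prendre 1 dérivée de notre équation du jerk j(t) = 24. En prenant d/dt de j(t), nous trouvons s(t) = 0. De l'équation du snap s(t) = 0, nous substituons t = 1 pour obtenir s = 0.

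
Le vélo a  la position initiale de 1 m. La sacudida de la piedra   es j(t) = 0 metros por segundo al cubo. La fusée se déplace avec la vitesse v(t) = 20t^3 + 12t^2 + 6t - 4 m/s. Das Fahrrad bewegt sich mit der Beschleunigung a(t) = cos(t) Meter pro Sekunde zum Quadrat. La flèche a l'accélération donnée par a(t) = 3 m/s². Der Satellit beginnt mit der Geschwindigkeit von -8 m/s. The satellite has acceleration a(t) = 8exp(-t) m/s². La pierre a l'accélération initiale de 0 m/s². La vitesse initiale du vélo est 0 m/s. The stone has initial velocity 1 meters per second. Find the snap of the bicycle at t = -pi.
To solve this, we need to take 2 derivatives of our acceleration equation a(t) = cos(t). Differentiating acceleration, we get jerk: j(t) = -sin(t). Taking d/dt of j(t), we find s(t) = -cos(t). We have snap s(t) = -cos(t). Substituting t = -pi: s(-pi) = 1.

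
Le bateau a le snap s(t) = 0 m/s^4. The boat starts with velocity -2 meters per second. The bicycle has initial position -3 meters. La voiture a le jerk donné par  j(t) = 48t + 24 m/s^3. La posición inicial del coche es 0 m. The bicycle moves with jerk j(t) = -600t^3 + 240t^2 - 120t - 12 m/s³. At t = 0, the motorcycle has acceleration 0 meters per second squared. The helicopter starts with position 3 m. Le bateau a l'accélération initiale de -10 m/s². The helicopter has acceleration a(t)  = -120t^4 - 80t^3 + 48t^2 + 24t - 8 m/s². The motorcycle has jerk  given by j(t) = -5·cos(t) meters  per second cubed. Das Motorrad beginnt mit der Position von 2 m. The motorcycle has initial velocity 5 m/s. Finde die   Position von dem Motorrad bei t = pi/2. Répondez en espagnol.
Necesitamos integrar nuestra ecuación de la sacudida j(t) = -5·cos(t) 3 veces. La integral de la sacudida es la aceleración. Usando a(0) = 0, obtenemos a(t) = -5·sin(t). La antiderivada de la aceleración es la velocidad. Usando v(0) = 5, obtenemos v(t) = 5·cos(t). Integrando la velocidad y usando la condición inicial x(0) = 2, obtenemos x(t) = 5·sin(t) + 2. De la ecuación de la posición x(t) = 5·sin(t) + 2, sustituimos t = pi/2 para obtener x = 7.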